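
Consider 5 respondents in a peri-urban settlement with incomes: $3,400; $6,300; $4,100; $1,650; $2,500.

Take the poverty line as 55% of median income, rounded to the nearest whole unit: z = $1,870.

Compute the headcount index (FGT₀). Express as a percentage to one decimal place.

1 of the 5 respondents have income below $1,870.
H = 1/5 = 20.0%.

20.0%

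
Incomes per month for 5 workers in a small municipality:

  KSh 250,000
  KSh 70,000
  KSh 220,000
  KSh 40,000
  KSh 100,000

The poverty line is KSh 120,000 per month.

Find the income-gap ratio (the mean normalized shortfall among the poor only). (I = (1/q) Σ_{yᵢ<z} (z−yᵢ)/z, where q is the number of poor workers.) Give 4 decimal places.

0.4167

Incomes under z: KSh 40,000, KSh 70,000, KSh 100,000 (q = 3 of N = 5).
Shortfall ratios (z−y)/z: 0.6667, 0.4167, 0.1667; sum = 1.250000.
I averages over the q = 3 poor units only: 1.250000 / 3 = 0.4167.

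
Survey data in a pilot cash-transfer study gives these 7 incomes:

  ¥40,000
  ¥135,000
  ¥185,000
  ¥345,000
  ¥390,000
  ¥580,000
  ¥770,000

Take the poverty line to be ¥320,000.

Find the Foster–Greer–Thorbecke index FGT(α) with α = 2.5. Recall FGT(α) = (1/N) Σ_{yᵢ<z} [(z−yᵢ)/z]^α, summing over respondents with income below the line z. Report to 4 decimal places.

Poor units: ¥40,000, ¥135,000, ¥185,000 (q = 3 of N = 7).
Relative gaps: (320000−40000)/320000 = 0.8750; (320000−135000)/320000 = 0.5781; (320000−185000)/320000 = 0.4219.
Raised to α = 2.5: 0.71618; 0.25413; 0.11560.
Sum = 1.085906; FGT(2.5) = 1.085906 / 7 = 0.1551.

0.1551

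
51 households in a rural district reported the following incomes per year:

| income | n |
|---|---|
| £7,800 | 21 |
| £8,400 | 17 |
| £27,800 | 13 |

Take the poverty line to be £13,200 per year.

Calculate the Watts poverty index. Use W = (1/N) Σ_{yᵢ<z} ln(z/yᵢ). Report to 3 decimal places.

0.367

Below the line: 21×£7,800, 17×£8,400 (q = 38 of N = 51).
Log gaps: ln(13200/7800) = 0.5261 (×21); ln(13200/8400) = 0.4520 (×17).
W = 18.731702 / 51 = 0.367.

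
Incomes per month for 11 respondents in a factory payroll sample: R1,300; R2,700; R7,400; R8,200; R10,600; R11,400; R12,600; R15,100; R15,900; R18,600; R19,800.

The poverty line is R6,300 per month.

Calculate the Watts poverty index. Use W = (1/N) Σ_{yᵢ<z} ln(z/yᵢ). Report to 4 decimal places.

Poor units: R1,300, R2,700 (q = 2 of N = 11).
Log gaps: ln(6300/1300) = 1.5782; ln(6300/2700) = 0.8473.
W = 2.425483 / 11 = 0.2205.

0.2205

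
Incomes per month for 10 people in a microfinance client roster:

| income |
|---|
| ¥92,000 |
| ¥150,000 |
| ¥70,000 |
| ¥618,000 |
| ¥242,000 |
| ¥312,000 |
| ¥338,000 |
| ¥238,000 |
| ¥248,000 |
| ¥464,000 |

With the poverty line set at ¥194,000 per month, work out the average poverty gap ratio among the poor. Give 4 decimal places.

0.4639

Below z: ¥70,000, ¥92,000, ¥150,000 (q = 3 of N = 10).
Relative gaps: 0.6392, 0.5258, 0.2268; sum = 1.391753.
I averages over the q = 3 poor units only: 1.391753 / 3 = 0.4639.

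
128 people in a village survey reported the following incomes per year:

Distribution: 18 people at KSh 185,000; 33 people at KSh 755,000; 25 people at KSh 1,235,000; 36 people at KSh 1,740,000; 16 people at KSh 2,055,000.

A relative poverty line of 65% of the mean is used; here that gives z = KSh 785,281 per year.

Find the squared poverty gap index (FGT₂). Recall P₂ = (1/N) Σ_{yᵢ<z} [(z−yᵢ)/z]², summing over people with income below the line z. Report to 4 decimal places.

0.0826

Poor units: 18×KSh 185,000, 33×KSh 755,000 (q = 51 of N = 128).
Shortfall ratios: (785281−185000)/785281 = 0.7644 (×18); (785281−755000)/785281 = 0.0386 (×33).
Squared: 0.5843 (×18); 0.0015 (×33).
Sum = 10.567029; P₂ = 10.567029 / 128 = 0.0826.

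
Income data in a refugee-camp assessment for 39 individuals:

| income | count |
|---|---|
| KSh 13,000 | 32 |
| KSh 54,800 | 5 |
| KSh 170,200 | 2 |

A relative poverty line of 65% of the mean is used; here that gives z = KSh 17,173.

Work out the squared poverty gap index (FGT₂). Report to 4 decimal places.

0.0484

Below the line: 32×KSh 13,000 (q = 32 of N = 39).
Normalized shortfalls: (17173−13000)/17173 = 0.2430 (×32).
Squared: 0.0590 (×32).
Sum = 1.889533; P₂ = 1.889533 / 39 = 0.0484.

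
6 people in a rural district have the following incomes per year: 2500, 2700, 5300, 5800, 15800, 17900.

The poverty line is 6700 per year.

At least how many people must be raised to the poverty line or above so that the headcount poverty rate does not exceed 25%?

3

Currently q = 4 of N = 6 are below the line (H = 0.667).
A headcount ratio of at most 25% allows at most ⌊0.25 × 6⌋ = 1 poor people.
So at least 4 − 1 = 3 must be lifted.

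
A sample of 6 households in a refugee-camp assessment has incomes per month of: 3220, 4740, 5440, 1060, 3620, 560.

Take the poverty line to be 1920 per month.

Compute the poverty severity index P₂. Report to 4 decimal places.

Below the line: 560, 1060 (q = 2 of N = 6).
Normalized shortfalls: (1920−560)/1920 = 0.7083; (1920−1060)/1920 = 0.4479.
Squared: 0.5017; 0.2006.
Sum = 0.702365; P₂ = 0.702365 / 6 = 0.1171.

0.1171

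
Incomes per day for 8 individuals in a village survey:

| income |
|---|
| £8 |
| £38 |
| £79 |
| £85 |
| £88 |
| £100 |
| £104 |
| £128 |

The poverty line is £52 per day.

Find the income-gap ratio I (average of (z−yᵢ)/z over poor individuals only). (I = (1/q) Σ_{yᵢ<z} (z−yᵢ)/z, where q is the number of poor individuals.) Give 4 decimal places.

0.5577

Below z: £8, £38 (q = 2 of N = 8).
Shortfall ratios (z−y)/z: 0.8462, 0.2692; sum = 1.115385.
The income-gap ratio divides by q (the poor only): 1.115385 / 2 = 0.5577.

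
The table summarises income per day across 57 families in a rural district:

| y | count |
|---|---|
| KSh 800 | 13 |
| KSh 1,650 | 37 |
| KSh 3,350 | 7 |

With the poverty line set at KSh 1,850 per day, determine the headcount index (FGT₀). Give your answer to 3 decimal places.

50 of the 57 families have income below KSh 1,850.
H = 50/57 = 0.877.

0.877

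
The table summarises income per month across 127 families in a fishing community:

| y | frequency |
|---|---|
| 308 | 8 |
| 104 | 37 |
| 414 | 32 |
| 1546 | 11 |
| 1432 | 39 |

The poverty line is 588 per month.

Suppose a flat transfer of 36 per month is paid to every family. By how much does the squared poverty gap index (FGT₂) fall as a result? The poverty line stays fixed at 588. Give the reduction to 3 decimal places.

0.040

Before: below the line — 37×104, 8×308, 32×414; squared poverty gap index (FGT₂) = 0.23374.
After the 36 transfer: below the line — 37×140, 8×344, 32×450; squared poverty gap index (FGT₂) = 0.19385.
Reduction = 0.23374 − 0.19385 = 0.040.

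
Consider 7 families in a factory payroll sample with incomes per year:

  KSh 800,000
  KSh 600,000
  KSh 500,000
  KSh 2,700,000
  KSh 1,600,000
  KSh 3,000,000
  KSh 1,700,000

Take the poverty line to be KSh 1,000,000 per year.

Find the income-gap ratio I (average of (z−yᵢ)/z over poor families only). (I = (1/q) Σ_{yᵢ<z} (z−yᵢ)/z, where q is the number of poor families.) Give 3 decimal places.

Below z: KSh 500,000, KSh 600,000, KSh 800,000 (q = 3 of N = 7).
Shortfall ratios (z−y)/z: 0.5000, 0.4000, 0.2000; sum = 1.100000.
The income-gap ratio divides by q (the poor only): 1.100000 / 3 = 0.367.

0.367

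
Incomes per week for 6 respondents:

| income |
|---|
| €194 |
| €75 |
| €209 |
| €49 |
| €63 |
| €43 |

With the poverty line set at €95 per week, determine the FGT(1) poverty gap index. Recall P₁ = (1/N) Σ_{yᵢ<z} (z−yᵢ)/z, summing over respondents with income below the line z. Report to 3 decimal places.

Below the line: €43, €49, €63, €75 (q = 4 of N = 6).
Relative gaps: (95−43)/95 = 0.5474; (95−49)/95 = 0.4842; (95−63)/95 = 0.3368; (95−75)/95 = 0.2105.
Sum of shortfalls = 1.578947; P₁ averages over all N: 1.578947 / 6 = 0.263.

0.263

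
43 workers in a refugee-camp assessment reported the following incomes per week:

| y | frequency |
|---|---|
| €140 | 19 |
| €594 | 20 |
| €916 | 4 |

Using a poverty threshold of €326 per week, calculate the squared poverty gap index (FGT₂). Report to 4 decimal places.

Below z: 19×€140 (q = 19 of N = 43).
Shortfall ratios: (326−140)/326 = 0.5706 (×19).
Squared: 0.3255 (×19).
Sum = 6.185065; P₂ = 6.185065 / 43 = 0.1438.

0.1438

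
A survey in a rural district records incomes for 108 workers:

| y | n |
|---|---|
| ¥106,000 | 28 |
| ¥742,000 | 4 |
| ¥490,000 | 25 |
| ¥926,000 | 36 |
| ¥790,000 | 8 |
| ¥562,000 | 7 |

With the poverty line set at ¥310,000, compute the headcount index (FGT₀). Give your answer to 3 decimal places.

28 of the 108 workers have income below ¥310,000.
H = 28/108 = 0.259.

0.259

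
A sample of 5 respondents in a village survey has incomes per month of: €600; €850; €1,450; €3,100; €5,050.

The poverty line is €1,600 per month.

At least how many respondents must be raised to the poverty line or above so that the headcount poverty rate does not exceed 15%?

Currently q = 3 of N = 5 are below the line (H = 0.600).
A headcount ratio of at most 15% allows at most ⌊0.15 × 5⌋ = 0 poor respondents.
So at least 3 − 0 = 3 must be lifted.

3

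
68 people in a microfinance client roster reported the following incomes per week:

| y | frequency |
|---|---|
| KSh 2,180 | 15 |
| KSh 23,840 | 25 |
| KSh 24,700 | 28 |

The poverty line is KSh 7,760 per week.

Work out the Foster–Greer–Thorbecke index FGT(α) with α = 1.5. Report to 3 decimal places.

Below z: 15×KSh 2,180 (q = 15 of N = 68).
Shortfall ratios: (7760−2180)/7760 = 0.7191 (×15).
Raised to α = 1.5: 0.60976 (×15).
Sum = 9.146395; FGT(1.5) = 9.146395 / 68 = 0.135.

0.135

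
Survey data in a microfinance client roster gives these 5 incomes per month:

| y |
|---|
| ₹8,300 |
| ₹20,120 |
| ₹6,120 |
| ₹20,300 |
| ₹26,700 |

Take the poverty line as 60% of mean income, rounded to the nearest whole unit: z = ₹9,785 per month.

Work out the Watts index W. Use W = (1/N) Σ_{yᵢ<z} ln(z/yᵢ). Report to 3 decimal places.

0.127

Poor units: ₹6,120, ₹8,300 (q = 2 of N = 5).
ln(z/y) terms: ln(9785/6120) = 0.4693; ln(9785/8300) = 0.1646.
W = 0.633884 / 5 = 0.127.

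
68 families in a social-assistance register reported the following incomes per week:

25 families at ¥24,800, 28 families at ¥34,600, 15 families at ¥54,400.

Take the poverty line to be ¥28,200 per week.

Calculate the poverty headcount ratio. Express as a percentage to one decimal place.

36.8%

25 of the 68 families have income below ¥28,200.
H = 25/68 = 36.8%.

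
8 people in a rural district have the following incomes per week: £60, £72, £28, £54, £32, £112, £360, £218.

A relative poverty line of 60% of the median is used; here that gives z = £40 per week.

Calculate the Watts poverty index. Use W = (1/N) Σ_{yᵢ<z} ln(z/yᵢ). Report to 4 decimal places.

Below z: £28, £32 (q = 2 of N = 8).
Log gaps: ln(40/28) = 0.3567; ln(40/32) = 0.2231.
W = 0.579818 / 8 = 0.0725.

0.0725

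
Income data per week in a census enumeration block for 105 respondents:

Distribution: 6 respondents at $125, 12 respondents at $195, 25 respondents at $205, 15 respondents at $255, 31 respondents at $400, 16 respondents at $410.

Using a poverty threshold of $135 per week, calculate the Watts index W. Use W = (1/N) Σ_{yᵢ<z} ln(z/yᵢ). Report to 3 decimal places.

Incomes under z: 6×$125 (q = 6 of N = 105).
Log shortfalls: ln(135/125) = 0.0770 (×6).
W = 0.461766 / 105 = 0.004.

0.004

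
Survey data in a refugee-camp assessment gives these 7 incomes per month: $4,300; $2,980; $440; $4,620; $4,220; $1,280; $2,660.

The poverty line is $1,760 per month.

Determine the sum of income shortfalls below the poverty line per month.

$1,800

Below the line: $440, $1,280 (q = 2 of N = 7).
Individual gaps: 1760−440 = 1320; 1760−1280 = 480.
Aggregate gap = $1,800.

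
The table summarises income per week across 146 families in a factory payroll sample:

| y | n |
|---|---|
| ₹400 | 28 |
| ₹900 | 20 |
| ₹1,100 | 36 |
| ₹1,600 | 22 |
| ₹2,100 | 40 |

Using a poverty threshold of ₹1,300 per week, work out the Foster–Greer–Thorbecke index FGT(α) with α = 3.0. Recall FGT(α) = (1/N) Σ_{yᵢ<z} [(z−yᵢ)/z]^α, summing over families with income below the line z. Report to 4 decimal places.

0.0685

Below the line: 28×₹400, 20×₹900, 36×₹1,100 (q = 84 of N = 146).
Shortfall ratios: (1300−400)/1300 = 0.6923 (×28); (1300−900)/1300 = 0.3077 (×20); (1300−1100)/1300 = 0.1538 (×36).
Raised to α = 3.0: 0.33182 (×28); 0.02913 (×20); 0.00364 (×36).
Sum = 10.004552; FGT(3.0) = 10.004552 / 146 = 0.0685.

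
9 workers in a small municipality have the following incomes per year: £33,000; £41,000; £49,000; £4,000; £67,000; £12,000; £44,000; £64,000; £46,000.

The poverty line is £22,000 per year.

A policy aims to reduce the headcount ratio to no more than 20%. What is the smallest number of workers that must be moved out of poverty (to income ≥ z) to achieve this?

1

2 of the 9 workers are poor, so H = 2/9 = 0.222.
A headcount ratio of at most 20% allows at most ⌊0.20 × 9⌋ = 1 poor workers.
So at least 2 − 1 = 1 must be lifted.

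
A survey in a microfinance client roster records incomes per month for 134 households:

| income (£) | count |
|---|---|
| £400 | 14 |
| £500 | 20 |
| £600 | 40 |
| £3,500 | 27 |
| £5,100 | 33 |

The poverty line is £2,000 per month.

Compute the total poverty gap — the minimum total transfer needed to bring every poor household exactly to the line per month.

Poor units: 14×£400, 20×£500, 40×£600 (q = 74 of N = 134).
Individual gaps: 14×(2000−400) = 22400; 20×(2000−500) = 30000; 40×(2000−600) = 56000.
Aggregate gap = £108,400.

£108,400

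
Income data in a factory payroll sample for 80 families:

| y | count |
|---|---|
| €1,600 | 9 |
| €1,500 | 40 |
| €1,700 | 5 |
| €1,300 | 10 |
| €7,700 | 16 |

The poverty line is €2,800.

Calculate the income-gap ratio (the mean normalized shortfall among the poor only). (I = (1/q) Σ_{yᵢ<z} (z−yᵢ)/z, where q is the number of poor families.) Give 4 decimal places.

0.4648

Below the line: 10×€1,300, 40×€1,500, 9×€1,600, 5×€1,700 (q = 64 of N = 80).
Shortfall ratios (z−y)/z: 0.5357 (×10), 0.4643 (×40), 0.4286 (×9), 0.3929 (×5); sum = 29.750000.
The income-gap ratio divides by q (the poor only): 29.750000 / 64 = 0.4648.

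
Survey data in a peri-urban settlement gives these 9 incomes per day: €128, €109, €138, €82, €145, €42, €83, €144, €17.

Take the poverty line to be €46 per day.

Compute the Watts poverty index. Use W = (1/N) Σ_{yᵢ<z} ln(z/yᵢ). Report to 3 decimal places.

Below z: €17, €42 (q = 2 of N = 9).
Log shortfalls: ln(46/17) = 0.9954; ln(46/42) = 0.0910.
W = 1.086400 / 9 = 0.121.

0.121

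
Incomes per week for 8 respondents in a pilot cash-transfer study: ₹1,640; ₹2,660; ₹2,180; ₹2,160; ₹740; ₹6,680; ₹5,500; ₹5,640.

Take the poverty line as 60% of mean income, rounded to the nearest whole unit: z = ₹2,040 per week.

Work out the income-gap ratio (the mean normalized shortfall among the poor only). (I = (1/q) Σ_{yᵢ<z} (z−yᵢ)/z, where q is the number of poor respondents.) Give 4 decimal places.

Poor units: ₹740, ₹1,640 (q = 2 of N = 8).
Shortfall ratios (z−y)/z: 0.6373, 0.1961; sum = 0.833333.
The income-gap ratio divides by q (the poor only): 0.833333 / 2 = 0.4167.

0.4167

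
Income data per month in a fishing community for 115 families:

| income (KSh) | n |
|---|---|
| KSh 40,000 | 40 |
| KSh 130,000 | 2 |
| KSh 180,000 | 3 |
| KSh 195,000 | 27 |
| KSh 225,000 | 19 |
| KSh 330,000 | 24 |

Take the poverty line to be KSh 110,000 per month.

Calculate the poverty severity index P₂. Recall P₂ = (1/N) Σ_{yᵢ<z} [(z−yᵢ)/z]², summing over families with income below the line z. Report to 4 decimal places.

0.1409

Poor units: 40×KSh 40,000 (q = 40 of N = 115).
Normalized shortfalls: (110000−40000)/110000 = 0.6364 (×40).
Squared: 0.4050 (×40).
Sum = 16.198347; P₂ = 16.198347 / 115 = 0.1409.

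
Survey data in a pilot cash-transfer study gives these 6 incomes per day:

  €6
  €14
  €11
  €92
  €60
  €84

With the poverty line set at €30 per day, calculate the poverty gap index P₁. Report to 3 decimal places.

Poor units: €6, €11, €14 (q = 3 of N = 6).
Shortfall ratios: (30−6)/30 = 0.8000; (30−11)/30 = 0.6333; (30−14)/30 = 0.5333.
Sum of shortfalls = 1.966667; P₁ averages over all N: 1.966667 / 6 = 0.328.

0.328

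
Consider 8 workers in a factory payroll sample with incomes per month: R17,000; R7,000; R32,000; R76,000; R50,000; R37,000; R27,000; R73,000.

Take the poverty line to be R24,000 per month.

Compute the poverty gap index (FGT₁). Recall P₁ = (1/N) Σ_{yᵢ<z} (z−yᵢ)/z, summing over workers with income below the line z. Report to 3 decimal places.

0.125

Below the line: R7,000, R17,000 (q = 2 of N = 8).
Shortfall ratios: (24000−7000)/24000 = 0.7083; (24000−17000)/24000 = 0.2917.
Sum of shortfalls = 1.000000; P₁ averages over all N: 1.000000 / 8 = 0.125.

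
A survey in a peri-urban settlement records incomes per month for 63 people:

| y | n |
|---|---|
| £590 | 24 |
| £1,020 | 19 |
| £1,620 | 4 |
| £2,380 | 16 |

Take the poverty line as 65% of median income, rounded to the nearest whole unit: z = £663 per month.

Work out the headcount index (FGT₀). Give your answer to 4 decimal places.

0.3810

24 of the 63 people have income below £663.
H = 24/63 = 0.3810.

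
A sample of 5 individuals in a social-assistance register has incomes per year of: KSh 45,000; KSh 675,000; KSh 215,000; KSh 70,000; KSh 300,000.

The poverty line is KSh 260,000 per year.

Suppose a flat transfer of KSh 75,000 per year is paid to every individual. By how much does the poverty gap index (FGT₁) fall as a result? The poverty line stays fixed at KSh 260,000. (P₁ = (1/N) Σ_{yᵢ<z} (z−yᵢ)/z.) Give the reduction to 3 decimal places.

0.150

Before: below the line — KSh 45,000, KSh 70,000, KSh 215,000; poverty gap index (FGT₁) = 0.34615.
After the KSh 75,000 transfer: below the line — KSh 120,000, KSh 145,000; poverty gap index (FGT₁) = 0.19615.
Reduction = 0.34615 − 0.19615 = 0.150.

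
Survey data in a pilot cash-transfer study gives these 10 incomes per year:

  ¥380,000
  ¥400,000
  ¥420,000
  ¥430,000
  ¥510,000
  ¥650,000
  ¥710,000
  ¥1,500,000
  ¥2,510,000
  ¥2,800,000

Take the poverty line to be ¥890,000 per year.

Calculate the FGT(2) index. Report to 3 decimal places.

0.147

Incomes under z: ¥380,000, ¥400,000, ¥420,000, ¥430,000, ¥510,000, ¥650,000, ¥710,000 (q = 7 of N = 10).
Relative gaps: (890000−380000)/890000 = 0.5730; (890000−400000)/890000 = 0.5506; (890000−420000)/890000 = 0.5281; (890000−430000)/890000 = 0.5169; (890000−510000)/890000 = 0.4270; (890000−650000)/890000 = 0.2697; (890000−710000)/890000 = 0.2022.
Squared: 0.3284; 0.3031; 0.2789; 0.2671; 0.1823; 0.0727; 0.0409.
Sum = 1.473425; P₂ = 1.473425 / 10 = 0.147.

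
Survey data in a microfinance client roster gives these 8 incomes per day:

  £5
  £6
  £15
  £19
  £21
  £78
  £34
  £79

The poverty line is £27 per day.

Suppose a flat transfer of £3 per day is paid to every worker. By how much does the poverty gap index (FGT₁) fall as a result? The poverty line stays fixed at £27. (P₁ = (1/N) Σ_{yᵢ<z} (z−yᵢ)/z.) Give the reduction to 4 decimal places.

Before: below the line — £5, £6, £15, £19, £21; poverty gap index (FGT₁) = 0.319444.
After the £3 transfer: below the line — £8, £9, £18, £22, £24; poverty gap index (FGT₁) = 0.250000.
Reduction = 0.319444 − 0.250000 = 0.0694.

0.0694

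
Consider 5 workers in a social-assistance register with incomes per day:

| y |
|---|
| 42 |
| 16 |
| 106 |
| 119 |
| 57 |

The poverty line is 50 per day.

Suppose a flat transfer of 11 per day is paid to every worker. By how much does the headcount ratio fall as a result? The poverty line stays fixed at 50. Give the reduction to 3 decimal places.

Before: below the line — 16, 42; headcount ratio = 0.40000.
After the 11 transfer: below the line — 27; headcount ratio = 0.20000.
Reduction = 0.40000 − 0.20000 = 0.200.

0.200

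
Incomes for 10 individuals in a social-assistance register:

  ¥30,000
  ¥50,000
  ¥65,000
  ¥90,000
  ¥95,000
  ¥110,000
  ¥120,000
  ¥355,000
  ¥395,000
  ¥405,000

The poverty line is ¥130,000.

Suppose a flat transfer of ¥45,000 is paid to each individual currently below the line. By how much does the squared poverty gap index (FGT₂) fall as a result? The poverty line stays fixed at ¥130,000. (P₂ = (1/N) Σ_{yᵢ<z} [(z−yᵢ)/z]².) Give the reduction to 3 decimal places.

0.114

Before: below the line — ¥30,000, ¥50,000, ¥65,000, ¥90,000, ¥95,000, ¥110,000, ¥120,000; squared poverty gap index (FGT₂) = 0.14172.
After the ¥45,000 transfer: below the line — ¥75,000, ¥95,000, ¥110,000; squared poverty gap index (FGT₂) = 0.02751.
Reduction = 0.14172 − 0.02751 = 0.114.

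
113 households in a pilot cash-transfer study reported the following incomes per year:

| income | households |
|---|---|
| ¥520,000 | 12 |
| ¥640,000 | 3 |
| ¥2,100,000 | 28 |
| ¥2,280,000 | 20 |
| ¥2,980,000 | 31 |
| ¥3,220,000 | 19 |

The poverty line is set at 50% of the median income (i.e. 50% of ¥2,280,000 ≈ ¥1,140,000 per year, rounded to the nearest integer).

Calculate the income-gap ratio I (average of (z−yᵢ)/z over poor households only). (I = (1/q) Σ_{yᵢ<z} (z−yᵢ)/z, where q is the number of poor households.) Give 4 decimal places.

0.5228

Below z: 12×¥520,000, 3×¥640,000 (q = 15 of N = 113).
Relative gaps: 0.5439 (×12), 0.4386 (×3); sum = 7.842105.
The income-gap ratio divides by q (the poor only): 7.842105 / 15 = 0.5228.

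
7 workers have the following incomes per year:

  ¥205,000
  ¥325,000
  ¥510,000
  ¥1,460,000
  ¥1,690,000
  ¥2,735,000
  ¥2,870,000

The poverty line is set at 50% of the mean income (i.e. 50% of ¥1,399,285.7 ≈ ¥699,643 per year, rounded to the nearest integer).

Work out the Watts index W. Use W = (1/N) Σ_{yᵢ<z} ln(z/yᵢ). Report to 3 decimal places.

0.330

Below the line: ¥205,000, ¥325,000, ¥510,000 (q = 3 of N = 7).
ln(z/y) terms: ln(699643/205000) = 1.2276; ln(699643/325000) = 0.7667; ln(699643/510000) = 0.3162.
W = 2.310465 / 7 = 0.330.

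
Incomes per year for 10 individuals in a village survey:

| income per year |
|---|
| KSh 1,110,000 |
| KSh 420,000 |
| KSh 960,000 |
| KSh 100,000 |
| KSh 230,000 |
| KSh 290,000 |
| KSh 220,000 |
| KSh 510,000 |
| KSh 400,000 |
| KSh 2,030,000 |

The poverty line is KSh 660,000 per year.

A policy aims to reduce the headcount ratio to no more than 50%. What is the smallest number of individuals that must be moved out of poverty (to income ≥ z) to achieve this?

2

7 of the 10 individuals are poor, so H = 7/10 = 0.700.
A headcount ratio of at most 50% allows at most ⌊0.50 × 10⌋ = 5 poor individuals.
So at least 7 − 5 = 2 must be lifted.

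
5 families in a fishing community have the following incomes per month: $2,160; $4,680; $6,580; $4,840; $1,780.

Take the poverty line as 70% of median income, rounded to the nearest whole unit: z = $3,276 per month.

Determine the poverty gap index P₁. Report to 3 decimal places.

Poor units: $1,780, $2,160 (q = 2 of N = 5).
Normalized shortfalls: (3276−1780)/3276 = 0.4567; (3276−2160)/3276 = 0.3407.
Σ = 0.797314. Dividing by the full population N = 5 gives P₁ = 0.159.

0.159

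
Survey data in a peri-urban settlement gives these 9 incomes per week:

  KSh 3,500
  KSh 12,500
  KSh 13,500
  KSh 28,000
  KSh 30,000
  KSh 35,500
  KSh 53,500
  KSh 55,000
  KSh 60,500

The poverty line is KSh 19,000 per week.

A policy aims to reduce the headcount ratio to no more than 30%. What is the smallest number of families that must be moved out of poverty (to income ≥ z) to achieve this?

Currently q = 3 of N = 9 are below the line (H = 0.333).
A headcount ratio of at most 30% allows at most ⌊0.30 × 9⌋ = 2 poor families.
So at least 3 − 2 = 1 must be lifted.

1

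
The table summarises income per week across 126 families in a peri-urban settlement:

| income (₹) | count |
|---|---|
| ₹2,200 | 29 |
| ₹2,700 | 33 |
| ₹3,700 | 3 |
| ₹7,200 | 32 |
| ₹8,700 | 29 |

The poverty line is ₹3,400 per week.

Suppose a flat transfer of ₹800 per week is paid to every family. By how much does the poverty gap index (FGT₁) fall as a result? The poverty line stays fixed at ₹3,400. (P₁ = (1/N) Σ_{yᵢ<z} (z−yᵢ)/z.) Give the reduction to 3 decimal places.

0.108

Before: below the line — 29×₹2,200, 33×₹2,700; poverty gap index (FGT₁) = 0.13515.
After the ₹800 transfer: below the line — 29×₹3,000; poverty gap index (FGT₁) = 0.02708.
Reduction = 0.13515 − 0.02708 = 0.108.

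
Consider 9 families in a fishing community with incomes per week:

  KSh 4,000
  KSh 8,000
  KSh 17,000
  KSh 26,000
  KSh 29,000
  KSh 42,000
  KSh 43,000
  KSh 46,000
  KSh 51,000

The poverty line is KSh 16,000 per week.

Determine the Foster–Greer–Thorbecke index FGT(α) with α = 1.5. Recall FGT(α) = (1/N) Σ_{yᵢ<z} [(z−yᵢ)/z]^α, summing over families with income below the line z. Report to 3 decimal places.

0.111

Below z: KSh 4,000, KSh 8,000 (q = 2 of N = 9).
Normalized shortfalls: (16000−4000)/16000 = 0.7500; (16000−8000)/16000 = 0.5000.
Raised to α = 1.5: 0.64952; 0.35355.
Sum = 1.003072; FGT(1.5) = 1.003072 / 9 = 0.111.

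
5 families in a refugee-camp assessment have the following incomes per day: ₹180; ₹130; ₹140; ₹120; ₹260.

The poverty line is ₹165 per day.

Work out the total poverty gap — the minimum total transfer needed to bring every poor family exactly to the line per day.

Below z: ₹120, ₹130, ₹140 (q = 3 of N = 5).
Individual gaps: 165−120 = 45; 165−130 = 35; 165−140 = 25.
Aggregate gap = ₹105.

₹105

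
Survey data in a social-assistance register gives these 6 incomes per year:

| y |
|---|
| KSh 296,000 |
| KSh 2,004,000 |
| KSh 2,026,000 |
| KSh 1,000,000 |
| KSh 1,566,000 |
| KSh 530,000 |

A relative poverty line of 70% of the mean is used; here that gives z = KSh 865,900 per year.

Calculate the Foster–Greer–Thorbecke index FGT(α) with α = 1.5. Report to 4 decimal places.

Below z: KSh 296,000, KSh 530,000 (q = 2 of N = 6).
Normalized shortfalls: (865900−296000)/865900 = 0.6582; (865900−530000)/865900 = 0.3879.
Raised to α = 1.5: 0.53394; 0.24161.
Sum = 0.775554; FGT(1.5) = 0.775554 / 6 = 0.1293.

0.1293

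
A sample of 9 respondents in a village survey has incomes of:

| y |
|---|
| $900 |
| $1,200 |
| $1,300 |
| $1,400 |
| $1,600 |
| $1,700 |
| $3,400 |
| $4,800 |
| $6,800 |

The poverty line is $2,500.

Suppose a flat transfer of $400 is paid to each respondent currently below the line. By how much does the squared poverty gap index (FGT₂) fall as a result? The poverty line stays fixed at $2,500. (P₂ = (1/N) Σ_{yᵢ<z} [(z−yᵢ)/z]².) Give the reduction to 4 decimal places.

Before: below the line — $900, $1,200, $1,300, $1,400, $1,600, $1,700; squared poverty gap index (FGT₂) = 0.148444.
After the $400 transfer: below the line — $1,300, $1,600, $1,700, $1,800, $2,000, $2,100; squared poverty gap index (FGT₂) = 0.067378.
Reduction = 0.148444 − 0.067378 = 0.0811.

0.0811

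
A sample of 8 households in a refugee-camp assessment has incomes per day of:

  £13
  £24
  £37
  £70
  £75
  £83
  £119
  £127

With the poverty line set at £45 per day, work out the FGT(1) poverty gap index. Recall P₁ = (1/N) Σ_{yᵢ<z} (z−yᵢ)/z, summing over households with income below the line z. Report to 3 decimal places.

0.169

Below the line: £13, £24, £37 (q = 3 of N = 8).
Normalized shortfalls: (45−13)/45 = 0.7111; (45−24)/45 = 0.4667; (45−37)/45 = 0.1778.
Σ = 1.355556. Dividing by the full population N = 8 gives P₁ = 0.169.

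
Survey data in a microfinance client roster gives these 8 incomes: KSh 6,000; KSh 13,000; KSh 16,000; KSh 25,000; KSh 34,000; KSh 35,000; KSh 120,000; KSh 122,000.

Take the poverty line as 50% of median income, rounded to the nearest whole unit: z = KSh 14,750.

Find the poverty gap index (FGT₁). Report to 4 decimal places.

0.0890

Below z: KSh 6,000, KSh 13,000 (q = 2 of N = 8).
Normalized shortfalls: (14750−6000)/14750 = 0.5932; (14750−13000)/14750 = 0.1186.
Σ = 0.711864. Dividing by the full population N = 8 gives P₁ = 0.0890.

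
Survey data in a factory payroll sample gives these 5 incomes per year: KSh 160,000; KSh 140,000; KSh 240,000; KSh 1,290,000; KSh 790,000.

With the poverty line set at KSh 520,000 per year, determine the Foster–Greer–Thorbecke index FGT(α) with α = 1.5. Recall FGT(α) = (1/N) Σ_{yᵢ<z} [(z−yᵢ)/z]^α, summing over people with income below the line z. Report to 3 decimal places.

Below the line: KSh 140,000, KSh 160,000, KSh 240,000 (q = 3 of N = 5).
Relative gaps: (520000−140000)/520000 = 0.7308; (520000−160000)/520000 = 0.6923; (520000−240000)/520000 = 0.5385.
Raised to α = 1.5: 0.62470; 0.57603; 0.39512.
Sum = 1.595856; FGT(1.5) = 1.595856 / 5 = 0.319.

0.319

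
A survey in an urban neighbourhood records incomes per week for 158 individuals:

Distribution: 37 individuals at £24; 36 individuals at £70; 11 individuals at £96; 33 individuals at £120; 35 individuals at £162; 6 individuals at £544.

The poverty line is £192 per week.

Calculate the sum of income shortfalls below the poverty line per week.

Below the line: 37×£24, 36×£70, 11×£96, 33×£120, 35×£162 (q = 152 of N = 158).
Individual gaps: 37×(192−24) = 6216; 36×(192−70) = 4392; 11×(192−96) = 1056; 33×(192−120) = 2376; 35×(192−162) = 1050.
Aggregate gap = £15,090.

£15,090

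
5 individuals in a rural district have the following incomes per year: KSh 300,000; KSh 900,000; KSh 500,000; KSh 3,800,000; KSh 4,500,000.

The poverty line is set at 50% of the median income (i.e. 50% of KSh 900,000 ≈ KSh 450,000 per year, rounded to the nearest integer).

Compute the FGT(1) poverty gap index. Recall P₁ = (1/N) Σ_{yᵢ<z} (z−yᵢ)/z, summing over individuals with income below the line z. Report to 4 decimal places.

Below z: KSh 300,000 (q = 1 of N = 5).
Gap ratios (z−y)/z: (450000−300000)/450000 = 0.3333.
Σ = 0.333333. Dividing by the full population N = 5 gives P₁ = 0.0667.

0.0667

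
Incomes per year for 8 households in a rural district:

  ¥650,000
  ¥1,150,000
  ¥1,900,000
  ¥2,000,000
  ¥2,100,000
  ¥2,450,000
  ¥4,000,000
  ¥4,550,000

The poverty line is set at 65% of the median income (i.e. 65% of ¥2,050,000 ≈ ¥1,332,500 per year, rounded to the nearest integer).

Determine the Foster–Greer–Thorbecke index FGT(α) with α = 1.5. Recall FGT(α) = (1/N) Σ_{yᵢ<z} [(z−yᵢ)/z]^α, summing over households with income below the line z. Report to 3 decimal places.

Below z: ¥650,000, ¥1,150,000 (q = 2 of N = 8).
Shortfall ratios: (1332500−650000)/1332500 = 0.5122; (1332500−1150000)/1332500 = 0.1370.
Raised to α = 1.5: 0.36657; 0.05069.
Sum = 0.417253; FGT(1.5) = 0.417253 / 8 = 0.052.

0.052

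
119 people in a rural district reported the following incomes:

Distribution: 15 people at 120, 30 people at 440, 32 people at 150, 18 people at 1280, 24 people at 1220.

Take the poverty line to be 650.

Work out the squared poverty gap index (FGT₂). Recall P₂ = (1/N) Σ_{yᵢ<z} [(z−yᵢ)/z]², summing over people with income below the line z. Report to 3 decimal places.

Below z: 15×120, 32×150, 30×440 (q = 77 of N = 119).
Relative gaps: (650−120)/650 = 0.8154 (×15); (650−150)/650 = 0.7692 (×32); (650−440)/650 = 0.3231 (×30).
Squared: 0.6649 (×15); 0.5917 (×32); 0.1044 (×30).
Sum = 32.039053; P₂ = 32.039053 / 119 = 0.269.

0.269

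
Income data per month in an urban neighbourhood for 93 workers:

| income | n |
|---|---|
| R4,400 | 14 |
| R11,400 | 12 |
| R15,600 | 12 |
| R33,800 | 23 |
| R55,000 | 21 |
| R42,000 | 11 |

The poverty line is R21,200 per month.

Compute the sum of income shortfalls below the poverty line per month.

R420,000

Incomes under z: 14×R4,400, 12×R11,400, 12×R15,600 (q = 38 of N = 93).
Individual gaps: 14×(21200−4400) = 235200; 12×(21200−11400) = 117600; 12×(21200−15600) = 67200.
Aggregate gap = R420,000.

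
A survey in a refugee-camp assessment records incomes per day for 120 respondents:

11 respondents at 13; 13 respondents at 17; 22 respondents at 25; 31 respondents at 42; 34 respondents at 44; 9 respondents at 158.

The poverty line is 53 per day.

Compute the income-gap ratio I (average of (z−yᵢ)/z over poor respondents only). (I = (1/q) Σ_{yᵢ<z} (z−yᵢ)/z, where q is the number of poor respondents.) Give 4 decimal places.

Incomes under z: 11×13, 13×17, 22×25, 31×42, 34×44 (q = 111 of N = 120).
Shortfall ratios (z−y)/z: 0.7547 (×11), 0.6792 (×13), 0.5283 (×22), 0.2075 (×31), 0.1698 (×34); sum = 40.962264.
I averages over the q = 111 poor units only: 40.962264 / 111 = 0.3690.

0.3690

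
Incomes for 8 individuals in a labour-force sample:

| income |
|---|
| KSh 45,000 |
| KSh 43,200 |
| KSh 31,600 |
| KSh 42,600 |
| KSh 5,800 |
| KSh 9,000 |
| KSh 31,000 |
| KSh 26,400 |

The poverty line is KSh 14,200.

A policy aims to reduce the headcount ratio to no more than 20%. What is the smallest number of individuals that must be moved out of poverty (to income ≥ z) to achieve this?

2 of the 8 individuals are poor, so H = 2/8 = 0.250.
A headcount ratio of at most 20% allows at most ⌊0.20 × 8⌋ = 1 poor individuals.
So at least 2 − 1 = 1 must be lifted.

1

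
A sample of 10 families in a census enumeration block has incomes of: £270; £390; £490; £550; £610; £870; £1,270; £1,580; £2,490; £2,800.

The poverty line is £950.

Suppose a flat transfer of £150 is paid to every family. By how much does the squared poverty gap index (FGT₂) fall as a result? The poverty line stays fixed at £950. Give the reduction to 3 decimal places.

Before: below the line — £270, £390, £490, £550, £610, £870; squared poverty gap index (FGT₂) = 0.14068.
After the £150 transfer: below the line — £420, £540, £640, £700, £760; squared poverty gap index (FGT₂) = 0.07132.
Reduction = 0.14068 − 0.07132 = 0.069.

0.069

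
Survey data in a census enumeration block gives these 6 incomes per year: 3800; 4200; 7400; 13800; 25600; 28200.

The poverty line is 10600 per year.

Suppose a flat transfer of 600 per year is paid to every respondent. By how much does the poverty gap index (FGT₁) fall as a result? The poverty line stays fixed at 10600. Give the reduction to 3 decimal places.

0.028

Before: below the line — 3800, 4200, 7400; poverty gap index (FGT₁) = 0.25786.
After the 600 transfer: below the line — 4400, 4800, 8000; poverty gap index (FGT₁) = 0.22956.
Reduction = 0.25786 − 0.22956 = 0.028.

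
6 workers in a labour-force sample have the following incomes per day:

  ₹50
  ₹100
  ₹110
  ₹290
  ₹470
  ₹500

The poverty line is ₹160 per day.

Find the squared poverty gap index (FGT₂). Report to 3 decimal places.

0.118

Below z: ₹50, ₹100, ₹110 (q = 3 of N = 6).
Gap ratios (z−y)/z: (160−50)/160 = 0.6875; (160−100)/160 = 0.3750; (160−110)/160 = 0.3125.
Squared: 0.4727; 0.1406; 0.0977.
Sum = 0.710938; P₂ = 0.710938 / 6 = 0.118.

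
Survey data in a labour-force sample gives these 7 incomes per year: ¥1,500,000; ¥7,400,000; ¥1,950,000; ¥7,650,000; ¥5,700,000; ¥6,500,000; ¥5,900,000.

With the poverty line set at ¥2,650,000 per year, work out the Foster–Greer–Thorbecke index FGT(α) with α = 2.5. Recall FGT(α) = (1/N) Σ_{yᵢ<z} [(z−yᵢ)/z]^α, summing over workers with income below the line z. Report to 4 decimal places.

Poor units: ¥1,500,000, ¥1,950,000 (q = 2 of N = 7).
Normalized shortfalls: (2650000−1500000)/2650000 = 0.4340; (2650000−1950000)/2650000 = 0.2642.
Raised to α = 2.5: 0.12406; 0.03586.
Sum = 0.159921; FGT(2.5) = 0.159921 / 7 = 0.0228.

0.0228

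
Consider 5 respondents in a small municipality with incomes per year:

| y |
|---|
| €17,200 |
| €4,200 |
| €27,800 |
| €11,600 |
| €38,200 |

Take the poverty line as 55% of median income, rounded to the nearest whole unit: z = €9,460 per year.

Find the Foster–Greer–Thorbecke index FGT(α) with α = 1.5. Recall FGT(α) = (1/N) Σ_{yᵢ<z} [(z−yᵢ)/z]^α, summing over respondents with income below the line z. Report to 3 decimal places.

0.083

Below z: €4,200 (q = 1 of N = 5).
Relative gaps: (9460−4200)/9460 = 0.5560.
Raised to α = 1.5: 0.41461.
Sum = 0.414612; FGT(1.5) = 0.414612 / 5 = 0.083.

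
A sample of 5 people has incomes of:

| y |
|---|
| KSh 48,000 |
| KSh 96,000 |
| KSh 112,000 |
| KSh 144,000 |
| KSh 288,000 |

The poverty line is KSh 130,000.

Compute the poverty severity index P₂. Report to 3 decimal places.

Poor units: KSh 48,000, KSh 96,000, KSh 112,000 (q = 3 of N = 5).
Normalized shortfalls: (130000−48000)/130000 = 0.6308; (130000−96000)/130000 = 0.2615; (130000−112000)/130000 = 0.1385.
Squared: 0.3979; 0.0684; 0.0192.
Sum = 0.485444; P₂ = 0.485444 / 5 = 0.097.

0.097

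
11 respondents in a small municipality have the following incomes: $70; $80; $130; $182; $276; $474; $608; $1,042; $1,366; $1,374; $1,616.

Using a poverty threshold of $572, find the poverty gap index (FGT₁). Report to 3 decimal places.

Below the line: $70, $80, $130, $182, $276, $474 (q = 6 of N = 11).
Shortfall ratios: (572−70)/572 = 0.8776; (572−80)/572 = 0.8601; (572−130)/572 = 0.7727; (572−182)/572 = 0.6818; (572−276)/572 = 0.5175; (572−474)/572 = 0.1713.
Σ = 3.881119. Dividing by the full population N = 11 gives P₁ = 0.353.

0.353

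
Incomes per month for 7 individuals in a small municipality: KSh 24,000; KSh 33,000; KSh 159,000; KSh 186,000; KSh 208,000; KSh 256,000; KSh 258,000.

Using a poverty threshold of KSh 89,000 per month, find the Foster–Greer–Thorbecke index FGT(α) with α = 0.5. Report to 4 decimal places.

Below the line: KSh 24,000, KSh 33,000 (q = 2 of N = 7).
Normalized shortfalls: (89000−24000)/89000 = 0.7303; (89000−33000)/89000 = 0.6292.
Raised to α = 0.5: 0.85460; 0.79323.
Sum = 1.647827; FGT(0.5) = 1.647827 / 7 = 0.2354.

0.2354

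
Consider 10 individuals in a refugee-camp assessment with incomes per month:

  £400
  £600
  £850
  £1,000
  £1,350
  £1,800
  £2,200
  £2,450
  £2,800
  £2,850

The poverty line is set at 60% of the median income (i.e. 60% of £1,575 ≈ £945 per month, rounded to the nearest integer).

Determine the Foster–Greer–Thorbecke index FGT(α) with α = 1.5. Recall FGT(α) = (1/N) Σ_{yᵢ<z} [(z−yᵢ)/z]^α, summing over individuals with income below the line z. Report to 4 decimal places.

0.0690

Below z: £400, £600, £850 (q = 3 of N = 10).
Relative gaps: (945−400)/945 = 0.5767; (945−600)/945 = 0.3651; (945−850)/945 = 0.1005.
Raised to α = 1.5: 0.43797; 0.22059; 0.03187.
Sum = 0.690434; FGT(1.5) = 0.690434 / 10 = 0.0690.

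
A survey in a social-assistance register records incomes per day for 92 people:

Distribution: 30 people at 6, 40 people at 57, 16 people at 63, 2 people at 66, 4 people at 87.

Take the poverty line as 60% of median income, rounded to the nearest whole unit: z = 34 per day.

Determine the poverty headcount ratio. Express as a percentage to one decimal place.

32.6%

30 of the 92 people have income below 34.
H = 30/92 = 32.6%.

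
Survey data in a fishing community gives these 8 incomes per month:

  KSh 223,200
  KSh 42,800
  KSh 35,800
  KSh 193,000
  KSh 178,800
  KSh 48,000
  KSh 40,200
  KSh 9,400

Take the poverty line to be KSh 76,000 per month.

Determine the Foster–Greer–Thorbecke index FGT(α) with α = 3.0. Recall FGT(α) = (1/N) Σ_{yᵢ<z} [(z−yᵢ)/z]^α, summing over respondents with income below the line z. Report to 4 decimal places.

0.1324

Below the line: KSh 9,400, KSh 35,800, KSh 40,200, KSh 42,800, KSh 48,000 (q = 5 of N = 8).
Relative gaps: (76000−9400)/76000 = 0.8763; (76000−35800)/76000 = 0.5289; (76000−40200)/76000 = 0.4711; (76000−42800)/76000 = 0.4368; (76000−48000)/76000 = 0.3684.
Raised to α = 3.0: 0.67295; 0.14799; 0.10452; 0.08336; 0.05001.
Sum = 1.058833; FGT(3.0) = 1.058833 / 8 = 0.1324.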